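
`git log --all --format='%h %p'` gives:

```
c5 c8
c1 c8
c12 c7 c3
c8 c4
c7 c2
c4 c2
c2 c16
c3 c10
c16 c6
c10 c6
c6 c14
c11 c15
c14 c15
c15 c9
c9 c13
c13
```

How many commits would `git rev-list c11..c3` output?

Reachable from c3: {c10, c13, c14, c15, c3, c6, c9}.
Reachable from c11: {c11, c13, c15, c9}.
In c3's history but not c11's: {c10, c14, c3, c6} — 4 commits.

4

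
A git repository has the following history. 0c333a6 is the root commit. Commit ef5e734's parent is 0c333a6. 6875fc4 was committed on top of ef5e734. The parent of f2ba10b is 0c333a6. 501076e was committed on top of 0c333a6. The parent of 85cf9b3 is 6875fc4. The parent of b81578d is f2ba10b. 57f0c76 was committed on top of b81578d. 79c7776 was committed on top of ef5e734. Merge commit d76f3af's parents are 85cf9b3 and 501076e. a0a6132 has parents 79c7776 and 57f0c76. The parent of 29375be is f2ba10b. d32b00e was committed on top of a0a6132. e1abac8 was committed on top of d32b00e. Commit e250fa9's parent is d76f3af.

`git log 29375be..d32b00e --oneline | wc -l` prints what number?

6

Reachable from d32b00e: {0c333a6, 57f0c76, 79c7776, a0a6132, b81578d, d32b00e, ef5e734, f2ba10b}.
Reachable from 29375be: {0c333a6, 29375be, f2ba10b}.
In d32b00e's history but not 29375be's: {57f0c76, 79c7776, a0a6132, b81578d, d32b00e, ef5e734} — 6 commits.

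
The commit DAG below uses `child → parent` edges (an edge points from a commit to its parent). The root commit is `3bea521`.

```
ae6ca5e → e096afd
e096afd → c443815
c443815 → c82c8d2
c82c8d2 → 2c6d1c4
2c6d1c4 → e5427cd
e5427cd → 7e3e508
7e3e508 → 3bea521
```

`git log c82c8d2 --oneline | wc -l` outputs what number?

Walking parent pointers from c82c8d2: reachable set = {2c6d1c4, 3bea521, 7e3e508, c82c8d2, e5427cd}.
That is 5 commits.

5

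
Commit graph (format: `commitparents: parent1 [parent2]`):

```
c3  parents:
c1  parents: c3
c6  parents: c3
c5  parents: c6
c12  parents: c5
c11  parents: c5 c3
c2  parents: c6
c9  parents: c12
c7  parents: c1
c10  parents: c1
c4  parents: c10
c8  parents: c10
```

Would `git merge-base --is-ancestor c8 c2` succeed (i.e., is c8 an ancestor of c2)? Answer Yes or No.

No

Ancestors of c2: {c2, c3, c6}.
c8 is not in that set, so it is not an ancestor of c2.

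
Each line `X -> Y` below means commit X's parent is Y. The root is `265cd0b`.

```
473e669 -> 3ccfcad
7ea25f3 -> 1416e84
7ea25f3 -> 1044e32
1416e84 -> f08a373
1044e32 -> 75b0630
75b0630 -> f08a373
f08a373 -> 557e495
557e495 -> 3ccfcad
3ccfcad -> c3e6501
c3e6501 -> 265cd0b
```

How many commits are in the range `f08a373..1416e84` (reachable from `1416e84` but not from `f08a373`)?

1

Reachable from 1416e84: {1416e84, 265cd0b, 3ccfcad, 557e495, c3e6501, f08a373}.
Reachable from f08a373: {265cd0b, 3ccfcad, 557e495, c3e6501, f08a373}.
In 1416e84's history but not f08a373's: {1416e84} — 1 commit.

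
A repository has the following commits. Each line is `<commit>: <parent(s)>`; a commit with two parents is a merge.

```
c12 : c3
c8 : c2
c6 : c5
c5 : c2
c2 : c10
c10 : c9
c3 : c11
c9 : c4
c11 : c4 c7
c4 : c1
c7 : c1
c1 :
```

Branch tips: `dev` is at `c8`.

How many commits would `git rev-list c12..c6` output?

Reachable from c6: {c1, c10, c2, c4, c5, c6, c9}.
Reachable from c12: {c1, c11, c12, c3, c4, c7}.
In c6's history but not c12's: {c10, c2, c5, c6, c9} — 5 commits.

5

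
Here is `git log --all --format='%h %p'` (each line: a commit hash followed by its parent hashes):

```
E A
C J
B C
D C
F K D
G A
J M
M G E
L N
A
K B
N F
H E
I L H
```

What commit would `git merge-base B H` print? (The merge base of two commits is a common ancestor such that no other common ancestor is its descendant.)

E

Ancestors of B: {A, B, C, E, G, J, M}.
Ancestors of H: {A, E, H}.
Common ancestors: {A, E}.
Among these, E is not an ancestor of any other common ancestor — it is the merge base.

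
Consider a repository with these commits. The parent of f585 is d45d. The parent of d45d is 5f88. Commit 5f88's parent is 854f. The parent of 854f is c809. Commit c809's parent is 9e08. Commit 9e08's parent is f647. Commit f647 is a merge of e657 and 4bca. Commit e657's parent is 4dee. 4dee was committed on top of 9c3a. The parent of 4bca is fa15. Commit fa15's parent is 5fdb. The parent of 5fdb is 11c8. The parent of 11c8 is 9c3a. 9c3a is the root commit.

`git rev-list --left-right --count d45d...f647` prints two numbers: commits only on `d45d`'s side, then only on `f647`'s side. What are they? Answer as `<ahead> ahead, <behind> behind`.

Reachable from d45d: {11c8, 4bca, 4dee, 5f88, 5fdb, 854f, 9c3a, 9e08, c809, d45d, e657, f647, fa15}.
Reachable from f647: {11c8, 4bca, 4dee, 5fdb, 9c3a, e657, f647, fa15}.
Only in d45d's history (ahead): {5f88, 854f, 9e08, c809, d45d} — 5.
Only in f647's history (behind): {} — 0.

5 ahead, 0 behind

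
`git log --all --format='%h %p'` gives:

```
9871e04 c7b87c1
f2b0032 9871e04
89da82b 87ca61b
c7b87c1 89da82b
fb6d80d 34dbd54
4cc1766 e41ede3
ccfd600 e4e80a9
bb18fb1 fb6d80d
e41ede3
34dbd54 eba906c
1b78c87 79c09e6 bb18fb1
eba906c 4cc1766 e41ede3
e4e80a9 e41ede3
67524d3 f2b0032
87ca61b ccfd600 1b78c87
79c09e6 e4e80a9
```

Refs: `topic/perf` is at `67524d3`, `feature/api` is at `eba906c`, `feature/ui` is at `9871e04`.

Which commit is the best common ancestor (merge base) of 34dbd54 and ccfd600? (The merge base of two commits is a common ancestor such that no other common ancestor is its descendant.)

Ancestors of 34dbd54: {34dbd54, 4cc1766, e41ede3, eba906c}.
Ancestors of ccfd600: {ccfd600, e41ede3, e4e80a9}.
Common ancestors: {e41ede3}.
The only common ancestor is e41ede3, so it is the merge base.

e41ede3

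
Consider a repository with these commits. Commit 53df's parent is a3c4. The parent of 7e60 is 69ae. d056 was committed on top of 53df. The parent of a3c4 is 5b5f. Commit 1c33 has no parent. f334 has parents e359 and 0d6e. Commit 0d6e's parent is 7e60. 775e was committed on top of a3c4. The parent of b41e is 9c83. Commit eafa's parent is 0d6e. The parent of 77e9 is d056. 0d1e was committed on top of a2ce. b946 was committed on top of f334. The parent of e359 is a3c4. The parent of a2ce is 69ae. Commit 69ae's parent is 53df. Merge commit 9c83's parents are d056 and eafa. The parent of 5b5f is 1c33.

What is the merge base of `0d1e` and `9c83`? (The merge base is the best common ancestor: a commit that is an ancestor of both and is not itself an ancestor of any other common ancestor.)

Ancestors of 0d1e: {0d1e, 1c33, 53df, 5b5f, 69ae, a2ce, a3c4}.
Ancestors of 9c83: {0d6e, 1c33, 53df, 5b5f, 69ae, 7e60, 9c83, a3c4, d056, eafa}.
Common ancestors: {1c33, 53df, 5b5f, 69ae, a3c4}.
Among these, 69ae is not an ancestor of any other common ancestor — it is the merge base.

69ae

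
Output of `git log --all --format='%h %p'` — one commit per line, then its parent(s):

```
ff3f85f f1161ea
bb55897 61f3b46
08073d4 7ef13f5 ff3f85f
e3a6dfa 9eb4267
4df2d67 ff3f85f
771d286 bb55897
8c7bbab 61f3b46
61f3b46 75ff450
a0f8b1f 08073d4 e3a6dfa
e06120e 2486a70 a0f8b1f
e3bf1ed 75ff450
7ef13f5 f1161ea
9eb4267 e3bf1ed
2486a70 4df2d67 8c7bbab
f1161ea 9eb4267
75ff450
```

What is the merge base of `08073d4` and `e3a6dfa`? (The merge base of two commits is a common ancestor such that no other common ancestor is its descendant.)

9eb4267

Ancestors of 08073d4: {08073d4, 75ff450, 7ef13f5, 9eb4267, e3bf1ed, f1161ea, ff3f85f}.
Ancestors of e3a6dfa: {75ff450, 9eb4267, e3a6dfa, e3bf1ed}.
Common ancestors: {75ff450, 9eb4267, e3bf1ed}.
Among these, 9eb4267 is not an ancestor of any other common ancestor — it is the merge base.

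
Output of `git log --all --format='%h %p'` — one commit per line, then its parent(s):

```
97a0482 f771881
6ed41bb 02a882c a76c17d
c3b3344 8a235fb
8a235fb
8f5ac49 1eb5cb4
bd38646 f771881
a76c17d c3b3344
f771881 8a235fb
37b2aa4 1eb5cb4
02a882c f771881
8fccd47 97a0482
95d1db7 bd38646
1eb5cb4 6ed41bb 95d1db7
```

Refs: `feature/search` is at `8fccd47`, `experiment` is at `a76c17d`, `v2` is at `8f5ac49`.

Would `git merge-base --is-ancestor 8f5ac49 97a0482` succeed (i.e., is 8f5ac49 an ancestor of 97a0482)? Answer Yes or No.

No

Ancestors of 97a0482: {8a235fb, 97a0482, f771881}.
8f5ac49 is not in that set, so it is not an ancestor of 97a0482.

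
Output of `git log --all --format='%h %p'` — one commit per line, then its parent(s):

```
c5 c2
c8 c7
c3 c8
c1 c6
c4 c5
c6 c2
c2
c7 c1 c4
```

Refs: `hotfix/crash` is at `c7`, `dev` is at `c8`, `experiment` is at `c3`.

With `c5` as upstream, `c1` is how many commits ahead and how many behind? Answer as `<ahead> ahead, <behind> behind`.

Reachable from c1: {c1, c2, c6}.
Reachable from c5: {c2, c5}.
Only in c1's history (ahead): {c1, c6} — 2.
Only in c5's history (behind): {c5} — 1.

2 ahead, 1 behind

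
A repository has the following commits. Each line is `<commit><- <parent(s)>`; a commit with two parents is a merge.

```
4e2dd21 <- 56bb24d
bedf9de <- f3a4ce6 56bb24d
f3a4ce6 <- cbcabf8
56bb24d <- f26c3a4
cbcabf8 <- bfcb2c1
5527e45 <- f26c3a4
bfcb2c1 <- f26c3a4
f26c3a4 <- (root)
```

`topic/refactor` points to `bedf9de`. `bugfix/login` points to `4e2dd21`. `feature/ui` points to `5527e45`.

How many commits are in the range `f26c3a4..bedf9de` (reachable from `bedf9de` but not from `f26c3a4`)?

Reachable from bedf9de: {56bb24d, bedf9de, bfcb2c1, cbcabf8, f26c3a4, f3a4ce6}.
Reachable from f26c3a4: {f26c3a4}.
In bedf9de's history but not f26c3a4's: {56bb24d, bedf9de, bfcb2c1, cbcabf8, f3a4ce6} — 5 commits.

5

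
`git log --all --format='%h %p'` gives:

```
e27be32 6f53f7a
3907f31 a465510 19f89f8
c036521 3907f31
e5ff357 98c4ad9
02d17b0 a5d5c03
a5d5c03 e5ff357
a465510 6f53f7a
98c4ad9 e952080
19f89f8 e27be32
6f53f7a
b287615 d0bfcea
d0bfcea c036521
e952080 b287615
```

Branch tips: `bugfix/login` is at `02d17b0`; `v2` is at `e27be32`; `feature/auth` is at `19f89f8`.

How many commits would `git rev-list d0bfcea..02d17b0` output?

Reachable from 02d17b0: {02d17b0, 19f89f8, 3907f31, 6f53f7a, 98c4ad9, a465510, a5d5c03, b287615, c036521, d0bfcea, e27be32, e5ff357, e952080}.
Reachable from d0bfcea: {19f89f8, 3907f31, 6f53f7a, a465510, c036521, d0bfcea, e27be32}.
In 02d17b0's history but not d0bfcea's: {02d17b0, 98c4ad9, a5d5c03, b287615, e5ff357, e952080} — 6 commits.

6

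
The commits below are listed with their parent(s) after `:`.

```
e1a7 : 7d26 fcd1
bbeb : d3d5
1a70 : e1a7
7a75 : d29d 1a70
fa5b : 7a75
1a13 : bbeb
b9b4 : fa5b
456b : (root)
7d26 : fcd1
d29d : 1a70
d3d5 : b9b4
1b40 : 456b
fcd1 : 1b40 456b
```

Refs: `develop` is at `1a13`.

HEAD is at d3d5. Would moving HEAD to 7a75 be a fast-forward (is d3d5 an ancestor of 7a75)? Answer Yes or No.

No

A fast-forward from d3d5 to 7a75 is possible iff d3d5 is an ancestor of 7a75.
Ancestors of 7a75: {1a70, 1b40, 456b, 7a75, 7d26, d29d, e1a7, fcd1}.
d3d5 is not among them, so fast-forward is not possible.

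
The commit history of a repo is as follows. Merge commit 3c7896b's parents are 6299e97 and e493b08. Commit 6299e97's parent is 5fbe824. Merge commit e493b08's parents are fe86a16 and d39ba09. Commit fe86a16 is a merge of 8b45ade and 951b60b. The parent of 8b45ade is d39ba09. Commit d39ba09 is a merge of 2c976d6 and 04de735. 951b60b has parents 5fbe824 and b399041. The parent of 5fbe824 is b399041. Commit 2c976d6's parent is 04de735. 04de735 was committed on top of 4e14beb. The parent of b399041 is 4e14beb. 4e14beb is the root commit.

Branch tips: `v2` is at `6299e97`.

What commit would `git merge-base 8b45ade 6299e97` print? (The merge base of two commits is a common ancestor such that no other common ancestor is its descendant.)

4e14beb

Ancestors of 8b45ade: {04de735, 2c976d6, 4e14beb, 8b45ade, d39ba09}.
Ancestors of 6299e97: {4e14beb, 5fbe824, 6299e97, b399041}.
Common ancestors: {4e14beb}.
The only common ancestor is 4e14beb, so it is the merge base.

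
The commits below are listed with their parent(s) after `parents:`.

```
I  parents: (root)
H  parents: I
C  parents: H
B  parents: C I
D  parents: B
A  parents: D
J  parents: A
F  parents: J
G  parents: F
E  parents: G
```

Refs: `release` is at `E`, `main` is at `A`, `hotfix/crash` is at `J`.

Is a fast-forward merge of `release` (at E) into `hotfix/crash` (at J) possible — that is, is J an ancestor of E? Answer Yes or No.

A fast-forward from J to E is possible iff J is an ancestor of E.
Ancestors of E: {A, B, C, D, E, F, G, H, I, J}.
J is among them, so fast-forward is possible.

Yes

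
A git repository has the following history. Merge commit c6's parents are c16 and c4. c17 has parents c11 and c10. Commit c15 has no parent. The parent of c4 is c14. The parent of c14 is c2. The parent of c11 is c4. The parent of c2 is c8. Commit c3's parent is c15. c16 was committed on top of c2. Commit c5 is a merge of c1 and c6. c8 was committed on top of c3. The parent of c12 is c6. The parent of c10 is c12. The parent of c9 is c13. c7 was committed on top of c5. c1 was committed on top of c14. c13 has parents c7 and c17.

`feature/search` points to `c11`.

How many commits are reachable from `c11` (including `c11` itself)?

Walking parent pointers from c11: reachable set = {c11, c14, c15, c2, c3, c4, c8}.
That is 7 commits.

7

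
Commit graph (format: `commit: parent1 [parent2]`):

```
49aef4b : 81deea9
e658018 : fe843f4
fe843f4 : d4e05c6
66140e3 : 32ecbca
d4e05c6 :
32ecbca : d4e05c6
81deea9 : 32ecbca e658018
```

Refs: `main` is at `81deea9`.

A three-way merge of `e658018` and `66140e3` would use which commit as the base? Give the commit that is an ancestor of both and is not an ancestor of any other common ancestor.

Ancestors of e658018: {d4e05c6, e658018, fe843f4}.
Ancestors of 66140e3: {32ecbca, 66140e3, d4e05c6}.
Common ancestors: {d4e05c6}.
The only common ancestor is d4e05c6, so it is the merge base.

d4e05c6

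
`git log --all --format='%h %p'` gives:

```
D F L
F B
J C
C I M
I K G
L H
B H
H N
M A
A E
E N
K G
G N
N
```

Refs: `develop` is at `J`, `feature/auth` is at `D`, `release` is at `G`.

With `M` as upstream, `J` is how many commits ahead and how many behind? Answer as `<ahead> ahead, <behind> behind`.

Reachable from J: {A, C, E, G, I, J, K, M, N}.
Reachable from M: {A, E, M, N}.
Only in J's history (ahead): {C, G, I, J, K} — 5.
Only in M's history (behind): {} — 0.

5 ahead, 0 behind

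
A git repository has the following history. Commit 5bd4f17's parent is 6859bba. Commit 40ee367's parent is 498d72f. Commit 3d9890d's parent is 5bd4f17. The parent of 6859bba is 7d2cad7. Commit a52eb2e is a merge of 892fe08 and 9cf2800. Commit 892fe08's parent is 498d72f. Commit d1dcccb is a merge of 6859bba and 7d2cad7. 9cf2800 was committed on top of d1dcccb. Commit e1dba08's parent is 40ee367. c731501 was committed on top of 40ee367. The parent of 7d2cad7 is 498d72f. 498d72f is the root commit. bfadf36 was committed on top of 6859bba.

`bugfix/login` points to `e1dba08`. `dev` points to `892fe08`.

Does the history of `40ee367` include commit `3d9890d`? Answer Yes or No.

No

Ancestors of 40ee367: {40ee367, 498d72f}.
3d9890d is not in that set, so it is not an ancestor of 40ee367.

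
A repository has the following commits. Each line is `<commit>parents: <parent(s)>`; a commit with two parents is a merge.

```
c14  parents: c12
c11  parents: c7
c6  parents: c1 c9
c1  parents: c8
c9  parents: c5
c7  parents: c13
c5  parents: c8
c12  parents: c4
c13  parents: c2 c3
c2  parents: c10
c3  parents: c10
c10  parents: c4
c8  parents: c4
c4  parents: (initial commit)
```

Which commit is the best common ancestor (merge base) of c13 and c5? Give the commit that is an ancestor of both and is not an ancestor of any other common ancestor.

c4

Ancestors of c13: {c10, c13, c2, c3, c4}.
Ancestors of c5: {c4, c5, c8}.
Common ancestors: {c4}.
The only common ancestor is c4, so it is the merge base.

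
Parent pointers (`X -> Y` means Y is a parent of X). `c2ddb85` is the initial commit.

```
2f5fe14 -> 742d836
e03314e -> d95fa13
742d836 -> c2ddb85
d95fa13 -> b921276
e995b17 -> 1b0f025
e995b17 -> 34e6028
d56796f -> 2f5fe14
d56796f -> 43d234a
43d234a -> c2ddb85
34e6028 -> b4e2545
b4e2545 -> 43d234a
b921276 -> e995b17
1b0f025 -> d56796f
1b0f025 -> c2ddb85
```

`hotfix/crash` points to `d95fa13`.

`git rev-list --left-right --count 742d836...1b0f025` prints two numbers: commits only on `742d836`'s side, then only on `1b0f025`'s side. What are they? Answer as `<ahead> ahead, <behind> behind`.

Reachable from 742d836: {742d836, c2ddb85}.
Reachable from 1b0f025: {1b0f025, 2f5fe14, 43d234a, 742d836, c2ddb85, d56796f}.
Only in 742d836's history (ahead): {} — 0.
Only in 1b0f025's history (behind): {1b0f025, 2f5fe14, 43d234a, d56796f} — 4.

0 ahead, 4 behind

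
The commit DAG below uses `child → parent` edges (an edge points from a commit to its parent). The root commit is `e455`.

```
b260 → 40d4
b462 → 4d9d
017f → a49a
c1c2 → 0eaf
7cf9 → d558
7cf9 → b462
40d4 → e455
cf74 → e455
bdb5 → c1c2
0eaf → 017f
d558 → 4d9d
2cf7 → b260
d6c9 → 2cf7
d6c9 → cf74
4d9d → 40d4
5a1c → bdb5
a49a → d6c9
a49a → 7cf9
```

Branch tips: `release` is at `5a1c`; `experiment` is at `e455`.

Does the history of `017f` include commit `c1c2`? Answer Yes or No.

Ancestors of 017f: {017f, 2cf7, 40d4, 4d9d, 7cf9, a49a, b260, b462, cf74, d558, d6c9, e455}.
c1c2 is not in that set, so it is not an ancestor of 017f.

No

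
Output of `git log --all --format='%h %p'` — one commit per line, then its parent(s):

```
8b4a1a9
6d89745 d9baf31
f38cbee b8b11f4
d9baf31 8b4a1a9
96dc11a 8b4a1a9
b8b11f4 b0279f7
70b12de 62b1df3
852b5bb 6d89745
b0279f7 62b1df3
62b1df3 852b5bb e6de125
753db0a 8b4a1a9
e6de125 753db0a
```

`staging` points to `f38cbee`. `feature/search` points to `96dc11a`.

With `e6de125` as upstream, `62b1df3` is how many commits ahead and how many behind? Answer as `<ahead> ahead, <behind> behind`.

4 ahead, 0 behind

Reachable from 62b1df3: {62b1df3, 6d89745, 753db0a, 852b5bb, 8b4a1a9, d9baf31, e6de125}.
Reachable from e6de125: {753db0a, 8b4a1a9, e6de125}.
Only in 62b1df3's history (ahead): {62b1df3, 6d89745, 852b5bb, d9baf31} — 4.
Only in e6de125's history (behind): {} — 0.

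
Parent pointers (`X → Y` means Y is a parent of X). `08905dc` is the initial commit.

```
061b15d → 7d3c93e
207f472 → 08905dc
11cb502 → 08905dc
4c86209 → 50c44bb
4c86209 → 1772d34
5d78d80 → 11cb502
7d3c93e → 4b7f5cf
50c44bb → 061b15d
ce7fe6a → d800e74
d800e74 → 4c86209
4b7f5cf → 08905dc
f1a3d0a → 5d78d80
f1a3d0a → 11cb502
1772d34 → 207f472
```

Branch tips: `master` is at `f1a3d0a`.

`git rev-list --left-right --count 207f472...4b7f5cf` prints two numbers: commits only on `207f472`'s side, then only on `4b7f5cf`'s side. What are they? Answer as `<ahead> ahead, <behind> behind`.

1 ahead, 1 behind

Reachable from 207f472: {08905dc, 207f472}.
Reachable from 4b7f5cf: {08905dc, 4b7f5cf}.
Only in 207f472's history (ahead): {207f472} — 1.
Only in 4b7f5cf's history (behind): {4b7f5cf} — 1.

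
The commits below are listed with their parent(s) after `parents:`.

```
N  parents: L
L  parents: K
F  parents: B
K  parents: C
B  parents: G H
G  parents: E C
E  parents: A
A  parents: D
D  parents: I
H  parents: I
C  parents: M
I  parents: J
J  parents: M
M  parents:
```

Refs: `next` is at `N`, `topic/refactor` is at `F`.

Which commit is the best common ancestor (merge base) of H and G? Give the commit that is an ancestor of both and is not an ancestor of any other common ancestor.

I

Ancestors of H: {H, I, J, M}.
Ancestors of G: {A, C, D, E, G, I, J, M}.
Common ancestors: {I, J, M}.
Among these, I is not an ancestor of any other common ancestor — it is the merge base.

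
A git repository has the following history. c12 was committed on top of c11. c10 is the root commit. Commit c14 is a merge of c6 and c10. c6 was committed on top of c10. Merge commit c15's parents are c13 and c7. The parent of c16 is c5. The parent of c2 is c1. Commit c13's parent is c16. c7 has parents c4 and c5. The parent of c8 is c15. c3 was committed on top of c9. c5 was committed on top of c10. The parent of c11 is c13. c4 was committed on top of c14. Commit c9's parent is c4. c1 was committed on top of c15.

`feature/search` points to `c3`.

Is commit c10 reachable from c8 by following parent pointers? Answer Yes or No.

Yes

Ancestors of c8 (commits reachable by following parents): {c10, c13, c14, c15, c16, c4, c5, c6, c7, c8}.
c10 is in that set, so it is an ancestor of c8.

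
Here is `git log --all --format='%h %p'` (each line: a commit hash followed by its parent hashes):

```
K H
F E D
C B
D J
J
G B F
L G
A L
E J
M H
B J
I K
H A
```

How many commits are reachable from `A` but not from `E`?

6

Reachable from A: {A, B, D, E, F, G, J, L}.
Reachable from E: {E, J}.
In A's history but not E's: {A, B, D, F, G, L} — 6 commits.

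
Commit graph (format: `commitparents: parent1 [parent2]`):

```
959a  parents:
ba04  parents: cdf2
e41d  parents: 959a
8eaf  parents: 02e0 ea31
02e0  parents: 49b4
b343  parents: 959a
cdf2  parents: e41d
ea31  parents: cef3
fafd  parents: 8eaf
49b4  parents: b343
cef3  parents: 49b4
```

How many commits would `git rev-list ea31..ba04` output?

3

Reachable from ba04: {959a, ba04, cdf2, e41d}.
Reachable from ea31: {49b4, 959a, b343, cef3, ea31}.
In ba04's history but not ea31's: {ba04, cdf2, e41d} — 3 commits.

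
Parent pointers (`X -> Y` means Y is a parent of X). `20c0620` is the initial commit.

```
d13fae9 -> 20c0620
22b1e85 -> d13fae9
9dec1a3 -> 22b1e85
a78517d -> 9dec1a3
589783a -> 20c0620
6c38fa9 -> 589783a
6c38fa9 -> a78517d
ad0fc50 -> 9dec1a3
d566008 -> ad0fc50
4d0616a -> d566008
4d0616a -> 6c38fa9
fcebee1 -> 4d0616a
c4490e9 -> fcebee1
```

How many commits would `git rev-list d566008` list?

6

Walking parent pointers from d566008: reachable set = {20c0620, 22b1e85, 9dec1a3, ad0fc50, d13fae9, d566008}.
That is 6 commits.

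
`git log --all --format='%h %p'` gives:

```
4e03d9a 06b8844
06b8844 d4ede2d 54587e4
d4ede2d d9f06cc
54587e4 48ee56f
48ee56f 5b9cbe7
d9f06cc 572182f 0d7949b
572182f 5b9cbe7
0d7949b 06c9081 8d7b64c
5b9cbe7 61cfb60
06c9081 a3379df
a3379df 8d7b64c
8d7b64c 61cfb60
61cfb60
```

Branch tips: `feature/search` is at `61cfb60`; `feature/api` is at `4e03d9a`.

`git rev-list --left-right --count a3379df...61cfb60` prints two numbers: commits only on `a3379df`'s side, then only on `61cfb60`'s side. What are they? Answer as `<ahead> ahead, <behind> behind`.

2 ahead, 0 behind

Reachable from a3379df: {61cfb60, 8d7b64c, a3379df}.
Reachable from 61cfb60: {61cfb60}.
Only in a3379df's history (ahead): {8d7b64c, a3379df} — 2.
Only in 61cfb60's history (behind): {} — 0.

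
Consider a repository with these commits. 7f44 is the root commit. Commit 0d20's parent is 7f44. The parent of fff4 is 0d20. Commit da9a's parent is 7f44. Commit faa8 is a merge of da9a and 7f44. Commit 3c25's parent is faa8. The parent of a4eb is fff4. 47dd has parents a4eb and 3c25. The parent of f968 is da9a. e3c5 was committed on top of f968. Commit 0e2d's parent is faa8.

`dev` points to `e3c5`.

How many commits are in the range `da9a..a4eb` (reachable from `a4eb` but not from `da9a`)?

Reachable from a4eb: {0d20, 7f44, a4eb, fff4}.
Reachable from da9a: {7f44, da9a}.
In a4eb's history but not da9a's: {0d20, a4eb, fff4} — 3 commits.

3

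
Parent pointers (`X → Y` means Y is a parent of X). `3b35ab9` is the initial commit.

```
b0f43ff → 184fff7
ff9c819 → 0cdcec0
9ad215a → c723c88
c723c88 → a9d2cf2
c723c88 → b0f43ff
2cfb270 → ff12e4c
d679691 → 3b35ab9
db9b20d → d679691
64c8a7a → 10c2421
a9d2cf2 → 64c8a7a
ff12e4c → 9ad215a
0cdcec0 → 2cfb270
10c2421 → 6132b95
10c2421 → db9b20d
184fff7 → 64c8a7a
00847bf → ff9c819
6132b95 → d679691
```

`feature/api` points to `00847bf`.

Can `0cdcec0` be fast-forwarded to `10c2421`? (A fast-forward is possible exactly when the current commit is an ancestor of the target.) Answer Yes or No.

No

A fast-forward from 0cdcec0 to 10c2421 is possible iff 0cdcec0 is an ancestor of 10c2421.
Ancestors of 10c2421: {10c2421, 3b35ab9, 6132b95, d679691, db9b20d}.
0cdcec0 is not among them, so fast-forward is not possible.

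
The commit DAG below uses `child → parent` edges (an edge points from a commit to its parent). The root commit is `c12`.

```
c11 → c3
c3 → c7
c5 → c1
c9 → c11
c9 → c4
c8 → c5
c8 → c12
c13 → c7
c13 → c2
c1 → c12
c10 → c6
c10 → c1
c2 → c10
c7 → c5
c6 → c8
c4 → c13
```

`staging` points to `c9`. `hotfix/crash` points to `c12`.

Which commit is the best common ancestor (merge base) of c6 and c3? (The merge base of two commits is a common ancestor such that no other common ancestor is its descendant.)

c5

Ancestors of c6: {c1, c12, c5, c6, c8}.
Ancestors of c3: {c1, c12, c3, c5, c7}.
Common ancestors: {c1, c12, c5}.
Among these, c5 is not an ancestor of any other common ancestor — it is the merge base.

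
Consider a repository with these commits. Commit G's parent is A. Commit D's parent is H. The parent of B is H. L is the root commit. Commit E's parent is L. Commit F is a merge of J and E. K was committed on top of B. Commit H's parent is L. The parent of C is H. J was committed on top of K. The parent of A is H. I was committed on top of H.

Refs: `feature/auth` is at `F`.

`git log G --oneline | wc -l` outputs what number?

Walking parent pointers from G: reachable set = {A, G, H, L}.
That is 4 commits.

4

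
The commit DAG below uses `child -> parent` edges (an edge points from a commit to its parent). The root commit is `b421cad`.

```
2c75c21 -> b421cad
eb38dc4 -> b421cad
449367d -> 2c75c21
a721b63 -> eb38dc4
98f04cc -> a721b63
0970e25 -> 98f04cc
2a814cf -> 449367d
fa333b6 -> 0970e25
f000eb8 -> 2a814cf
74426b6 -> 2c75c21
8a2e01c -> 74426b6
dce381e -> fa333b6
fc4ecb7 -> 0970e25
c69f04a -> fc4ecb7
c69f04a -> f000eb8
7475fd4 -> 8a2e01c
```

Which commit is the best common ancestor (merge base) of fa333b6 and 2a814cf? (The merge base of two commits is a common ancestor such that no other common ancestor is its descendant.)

b421cad

Ancestors of fa333b6: {0970e25, 98f04cc, a721b63, b421cad, eb38dc4, fa333b6}.
Ancestors of 2a814cf: {2a814cf, 2c75c21, 449367d, b421cad}.
Common ancestors: {b421cad}.
The only common ancestor is b421cad, so it is the merge base.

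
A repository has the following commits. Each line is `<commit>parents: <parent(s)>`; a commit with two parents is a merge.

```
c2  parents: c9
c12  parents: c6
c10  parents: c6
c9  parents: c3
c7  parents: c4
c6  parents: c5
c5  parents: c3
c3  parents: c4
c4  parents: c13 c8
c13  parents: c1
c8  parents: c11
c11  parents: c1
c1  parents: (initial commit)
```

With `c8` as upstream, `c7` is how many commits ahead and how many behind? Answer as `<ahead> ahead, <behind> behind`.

3 ahead, 0 behind

Reachable from c7: {c1, c11, c13, c4, c7, c8}.
Reachable from c8: {c1, c11, c8}.
Only in c7's history (ahead): {c13, c4, c7} — 3.
Only in c8's history (behind): {} — 0.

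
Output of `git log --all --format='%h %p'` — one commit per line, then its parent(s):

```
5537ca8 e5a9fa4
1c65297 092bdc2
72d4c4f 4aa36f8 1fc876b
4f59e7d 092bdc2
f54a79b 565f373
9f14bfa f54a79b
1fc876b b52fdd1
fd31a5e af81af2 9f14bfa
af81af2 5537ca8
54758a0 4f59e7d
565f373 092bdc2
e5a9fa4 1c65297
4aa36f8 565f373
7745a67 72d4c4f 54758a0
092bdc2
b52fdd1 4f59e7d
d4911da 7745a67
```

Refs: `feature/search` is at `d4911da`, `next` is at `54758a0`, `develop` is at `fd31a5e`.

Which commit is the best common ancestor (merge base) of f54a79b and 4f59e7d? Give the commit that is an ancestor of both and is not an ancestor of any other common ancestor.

Ancestors of f54a79b: {092bdc2, 565f373, f54a79b}.
Ancestors of 4f59e7d: {092bdc2, 4f59e7d}.
Common ancestors: {092bdc2}.
The only common ancestor is 092bdc2, so it is the merge base.

092bdc2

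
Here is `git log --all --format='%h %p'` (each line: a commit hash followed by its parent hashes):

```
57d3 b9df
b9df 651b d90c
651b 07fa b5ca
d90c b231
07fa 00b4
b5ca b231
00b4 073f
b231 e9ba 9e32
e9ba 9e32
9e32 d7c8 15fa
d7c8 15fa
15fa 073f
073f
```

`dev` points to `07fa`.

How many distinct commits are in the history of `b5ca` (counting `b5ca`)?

7

Walking parent pointers from b5ca: reachable set = {073f, 15fa, 9e32, b231, b5ca, d7c8, e9ba}.
That is 7 commits.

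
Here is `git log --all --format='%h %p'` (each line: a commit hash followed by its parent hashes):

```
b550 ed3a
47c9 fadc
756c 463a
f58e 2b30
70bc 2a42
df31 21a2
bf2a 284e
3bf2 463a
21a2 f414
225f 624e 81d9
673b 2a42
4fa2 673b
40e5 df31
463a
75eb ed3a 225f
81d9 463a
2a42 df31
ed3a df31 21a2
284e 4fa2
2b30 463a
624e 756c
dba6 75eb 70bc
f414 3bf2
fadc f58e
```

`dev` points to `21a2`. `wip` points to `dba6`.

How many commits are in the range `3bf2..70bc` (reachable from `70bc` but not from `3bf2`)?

Reachable from 70bc: {21a2, 2a42, 3bf2, 463a, 70bc, df31, f414}.
Reachable from 3bf2: {3bf2, 463a}.
In 70bc's history but not 3bf2's: {21a2, 2a42, 70bc, df31, f414} — 5 commits.

5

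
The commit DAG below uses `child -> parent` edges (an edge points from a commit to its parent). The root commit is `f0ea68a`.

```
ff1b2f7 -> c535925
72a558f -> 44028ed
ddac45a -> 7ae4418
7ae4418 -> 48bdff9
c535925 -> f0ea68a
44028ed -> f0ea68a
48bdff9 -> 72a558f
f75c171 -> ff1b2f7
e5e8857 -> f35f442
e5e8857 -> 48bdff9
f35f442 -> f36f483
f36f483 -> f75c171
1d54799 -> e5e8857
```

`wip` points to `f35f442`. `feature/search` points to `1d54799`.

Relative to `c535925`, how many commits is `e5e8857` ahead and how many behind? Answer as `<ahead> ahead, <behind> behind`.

Reachable from e5e8857: {44028ed, 48bdff9, 72a558f, c535925, e5e8857, f0ea68a, f35f442, f36f483, f75c171, ff1b2f7}.
Reachable from c535925: {c535925, f0ea68a}.
Only in e5e8857's history (ahead): {44028ed, 48bdff9, 72a558f, e5e8857, f35f442, f36f483, f75c171, ff1b2f7} — 8.
Only in c535925's history (behind): {} — 0.

8 ahead, 0 behind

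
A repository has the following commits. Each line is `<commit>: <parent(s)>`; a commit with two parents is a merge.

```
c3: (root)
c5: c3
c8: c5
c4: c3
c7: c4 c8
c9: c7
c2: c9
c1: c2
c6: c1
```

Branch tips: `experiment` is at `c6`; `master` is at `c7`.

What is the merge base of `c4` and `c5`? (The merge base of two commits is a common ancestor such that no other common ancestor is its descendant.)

Ancestors of c4: {c3, c4}.
Ancestors of c5: {c3, c5}.
Common ancestors: {c3}.
The only common ancestor is c3, so it is the merge base.

c3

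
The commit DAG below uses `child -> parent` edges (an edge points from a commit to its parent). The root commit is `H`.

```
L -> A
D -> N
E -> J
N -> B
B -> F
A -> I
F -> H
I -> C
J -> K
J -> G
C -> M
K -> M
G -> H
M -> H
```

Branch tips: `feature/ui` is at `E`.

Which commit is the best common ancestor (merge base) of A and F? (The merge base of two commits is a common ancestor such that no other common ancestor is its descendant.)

H

Ancestors of A: {A, C, H, I, M}.
Ancestors of F: {F, H}.
Common ancestors: {H}.
The only common ancestor is H, so it is the merge base.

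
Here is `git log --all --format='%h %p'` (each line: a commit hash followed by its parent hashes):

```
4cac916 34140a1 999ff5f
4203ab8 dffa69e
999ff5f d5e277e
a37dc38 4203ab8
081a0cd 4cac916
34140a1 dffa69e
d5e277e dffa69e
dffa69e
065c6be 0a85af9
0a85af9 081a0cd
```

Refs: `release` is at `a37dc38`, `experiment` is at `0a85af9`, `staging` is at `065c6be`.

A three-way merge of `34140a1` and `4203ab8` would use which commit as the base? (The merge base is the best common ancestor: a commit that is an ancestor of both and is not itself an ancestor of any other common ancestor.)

Ancestors of 34140a1: {34140a1, dffa69e}.
Ancestors of 4203ab8: {4203ab8, dffa69e}.
Common ancestors: {dffa69e}.
The only common ancestor is dffa69e, so it is the merge base.

dffa69e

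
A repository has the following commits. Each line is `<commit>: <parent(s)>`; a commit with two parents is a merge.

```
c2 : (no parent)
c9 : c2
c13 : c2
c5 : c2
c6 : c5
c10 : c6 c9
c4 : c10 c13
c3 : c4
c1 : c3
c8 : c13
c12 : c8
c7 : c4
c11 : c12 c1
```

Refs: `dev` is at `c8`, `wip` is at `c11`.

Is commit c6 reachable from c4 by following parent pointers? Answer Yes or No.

Yes

Ancestors of c4 (commits reachable by following parents): {c10, c13, c2, c4, c5, c6, c9}.
c6 is in that set, so it is an ancestor of c4.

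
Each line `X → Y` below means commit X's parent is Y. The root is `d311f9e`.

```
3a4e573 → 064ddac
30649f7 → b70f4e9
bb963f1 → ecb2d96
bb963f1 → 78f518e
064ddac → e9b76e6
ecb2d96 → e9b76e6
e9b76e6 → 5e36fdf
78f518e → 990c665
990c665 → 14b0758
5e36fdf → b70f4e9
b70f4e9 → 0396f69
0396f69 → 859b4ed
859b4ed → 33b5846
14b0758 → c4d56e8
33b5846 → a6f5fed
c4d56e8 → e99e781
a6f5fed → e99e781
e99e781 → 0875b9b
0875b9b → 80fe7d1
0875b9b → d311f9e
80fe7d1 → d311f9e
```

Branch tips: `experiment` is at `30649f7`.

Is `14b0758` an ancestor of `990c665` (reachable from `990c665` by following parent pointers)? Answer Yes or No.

Ancestors of 990c665 (commits reachable by following parents): {0875b9b, 14b0758, 80fe7d1, 990c665, c4d56e8, d311f9e, e99e781}.
14b0758 is in that set, so it is an ancestor of 990c665.

Yes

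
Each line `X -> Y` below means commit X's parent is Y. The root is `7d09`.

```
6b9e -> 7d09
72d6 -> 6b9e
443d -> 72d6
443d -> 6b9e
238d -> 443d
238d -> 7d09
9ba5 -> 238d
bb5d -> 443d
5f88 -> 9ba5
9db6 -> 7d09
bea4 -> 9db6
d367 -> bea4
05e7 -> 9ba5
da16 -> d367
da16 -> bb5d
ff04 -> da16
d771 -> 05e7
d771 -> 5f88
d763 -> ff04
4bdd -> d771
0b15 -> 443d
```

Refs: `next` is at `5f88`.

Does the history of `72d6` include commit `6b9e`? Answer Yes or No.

Ancestors of 72d6 (commits reachable by following parents): {6b9e, 72d6, 7d09}.
6b9e is in that set, so it is an ancestor of 72d6.

Yes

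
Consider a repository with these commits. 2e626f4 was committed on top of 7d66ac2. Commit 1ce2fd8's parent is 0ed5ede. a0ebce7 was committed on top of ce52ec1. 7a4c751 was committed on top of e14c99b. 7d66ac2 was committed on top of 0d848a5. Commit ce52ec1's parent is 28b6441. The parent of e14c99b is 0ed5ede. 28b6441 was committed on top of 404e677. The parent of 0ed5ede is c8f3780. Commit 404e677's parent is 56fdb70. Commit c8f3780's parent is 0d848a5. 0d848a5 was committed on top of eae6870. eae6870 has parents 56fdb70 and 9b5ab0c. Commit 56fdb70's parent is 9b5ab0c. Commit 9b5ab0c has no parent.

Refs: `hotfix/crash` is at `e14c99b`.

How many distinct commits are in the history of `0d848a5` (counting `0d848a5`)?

4

Walking parent pointers from 0d848a5: reachable set = {0d848a5, 56fdb70, 9b5ab0c, eae6870}.
That is 4 commits.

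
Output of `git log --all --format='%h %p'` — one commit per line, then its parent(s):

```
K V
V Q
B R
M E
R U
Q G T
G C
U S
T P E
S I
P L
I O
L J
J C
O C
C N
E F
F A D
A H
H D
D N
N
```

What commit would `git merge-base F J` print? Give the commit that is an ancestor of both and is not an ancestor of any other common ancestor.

N

Ancestors of F: {A, D, F, H, N}.
Ancestors of J: {C, J, N}.
Common ancestors: {N}.
The only common ancestor is N, so it is the merge base.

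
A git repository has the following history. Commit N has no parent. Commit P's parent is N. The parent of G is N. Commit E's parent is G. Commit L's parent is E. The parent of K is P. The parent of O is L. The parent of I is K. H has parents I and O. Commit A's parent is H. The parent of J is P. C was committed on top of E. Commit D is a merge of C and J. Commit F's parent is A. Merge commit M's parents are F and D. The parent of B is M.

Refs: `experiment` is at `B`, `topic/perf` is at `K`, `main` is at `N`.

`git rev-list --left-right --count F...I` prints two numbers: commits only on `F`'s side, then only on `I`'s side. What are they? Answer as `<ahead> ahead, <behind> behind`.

7 ahead, 0 behind

Reachable from F: {A, E, F, G, H, I, K, L, N, O, P}.
Reachable from I: {I, K, N, P}.
Only in F's history (ahead): {A, E, F, G, H, L, O} — 7.
Only in I's history (behind): {} — 0.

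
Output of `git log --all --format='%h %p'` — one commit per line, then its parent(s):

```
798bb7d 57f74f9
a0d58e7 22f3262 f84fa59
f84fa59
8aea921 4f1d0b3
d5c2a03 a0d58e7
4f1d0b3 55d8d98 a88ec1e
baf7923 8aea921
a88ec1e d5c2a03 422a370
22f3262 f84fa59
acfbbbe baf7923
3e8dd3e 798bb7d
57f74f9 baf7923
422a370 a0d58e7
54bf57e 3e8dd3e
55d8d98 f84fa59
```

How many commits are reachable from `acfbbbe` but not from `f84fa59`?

Reachable from acfbbbe: {22f3262, 422a370, 4f1d0b3, 55d8d98, 8aea921, a0d58e7, a88ec1e, acfbbbe, baf7923, d5c2a03, f84fa59}.
Reachable from f84fa59: {f84fa59}.
In acfbbbe's history but not f84fa59's: {22f3262, 422a370, 4f1d0b3, 55d8d98, 8aea921, a0d58e7, a88ec1e, acfbbbe, baf7923, d5c2a03} — 10 commits.

10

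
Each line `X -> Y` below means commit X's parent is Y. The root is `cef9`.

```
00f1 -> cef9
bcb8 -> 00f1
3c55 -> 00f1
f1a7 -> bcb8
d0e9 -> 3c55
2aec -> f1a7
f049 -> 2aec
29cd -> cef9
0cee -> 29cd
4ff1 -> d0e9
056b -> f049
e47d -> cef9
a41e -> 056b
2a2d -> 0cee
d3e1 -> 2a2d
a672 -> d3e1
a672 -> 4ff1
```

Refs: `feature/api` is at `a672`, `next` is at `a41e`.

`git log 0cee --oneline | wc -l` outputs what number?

3

Walking parent pointers from 0cee: reachable set = {0cee, 29cd, cef9}.
That is 3 commits.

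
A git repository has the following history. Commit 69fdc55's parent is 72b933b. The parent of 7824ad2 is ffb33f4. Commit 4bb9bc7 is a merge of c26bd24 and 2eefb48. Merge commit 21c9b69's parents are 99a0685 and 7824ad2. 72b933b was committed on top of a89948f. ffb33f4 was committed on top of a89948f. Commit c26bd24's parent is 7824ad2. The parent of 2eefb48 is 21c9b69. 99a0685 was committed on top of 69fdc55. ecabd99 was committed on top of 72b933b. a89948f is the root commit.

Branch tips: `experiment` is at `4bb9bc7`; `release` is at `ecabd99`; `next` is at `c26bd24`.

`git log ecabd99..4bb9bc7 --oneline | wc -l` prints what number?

8

Reachable from 4bb9bc7: {21c9b69, 2eefb48, 4bb9bc7, 69fdc55, 72b933b, 7824ad2, 99a0685, a89948f, c26bd24, ffb33f4}.
Reachable from ecabd99: {72b933b, a89948f, ecabd99}.
In 4bb9bc7's history but not ecabd99's: {21c9b69, 2eefb48, 4bb9bc7, 69fdc55, 7824ad2, 99a0685, c26bd24, ffb33f4} — 8 commits.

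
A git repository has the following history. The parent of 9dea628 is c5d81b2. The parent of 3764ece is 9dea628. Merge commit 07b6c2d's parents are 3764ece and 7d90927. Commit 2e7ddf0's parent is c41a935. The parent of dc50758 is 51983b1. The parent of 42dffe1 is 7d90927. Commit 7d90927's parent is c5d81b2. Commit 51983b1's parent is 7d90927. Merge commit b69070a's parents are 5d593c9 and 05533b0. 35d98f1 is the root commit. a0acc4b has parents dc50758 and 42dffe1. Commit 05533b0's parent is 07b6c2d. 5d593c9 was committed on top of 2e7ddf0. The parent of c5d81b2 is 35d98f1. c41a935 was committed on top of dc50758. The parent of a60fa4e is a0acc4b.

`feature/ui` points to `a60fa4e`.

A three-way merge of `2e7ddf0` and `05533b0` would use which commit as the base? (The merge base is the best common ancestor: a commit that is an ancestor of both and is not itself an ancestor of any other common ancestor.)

Ancestors of 2e7ddf0: {2e7ddf0, 35d98f1, 51983b1, 7d90927, c41a935, c5d81b2, dc50758}.
Ancestors of 05533b0: {05533b0, 07b6c2d, 35d98f1, 3764ece, 7d90927, 9dea628, c5d81b2}.
Common ancestors: {35d98f1, 7d90927, c5d81b2}.
Among these, 7d90927 is not an ancestor of any other common ancestor — it is the merge base.

7d90927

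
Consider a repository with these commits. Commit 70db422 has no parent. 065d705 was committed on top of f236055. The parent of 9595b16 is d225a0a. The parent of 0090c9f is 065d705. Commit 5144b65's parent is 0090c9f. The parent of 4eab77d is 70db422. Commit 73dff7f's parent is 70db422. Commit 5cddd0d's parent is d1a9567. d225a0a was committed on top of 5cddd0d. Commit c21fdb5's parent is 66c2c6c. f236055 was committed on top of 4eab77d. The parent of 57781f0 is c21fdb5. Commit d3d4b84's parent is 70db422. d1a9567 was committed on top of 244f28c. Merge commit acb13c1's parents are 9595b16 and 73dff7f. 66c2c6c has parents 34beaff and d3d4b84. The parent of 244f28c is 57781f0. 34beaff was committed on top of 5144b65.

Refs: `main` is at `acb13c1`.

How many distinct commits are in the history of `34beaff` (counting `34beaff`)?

Walking parent pointers from 34beaff: reachable set = {0090c9f, 065d705, 34beaff, 4eab77d, 5144b65, 70db422, f236055}.
That is 7 commits.

7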